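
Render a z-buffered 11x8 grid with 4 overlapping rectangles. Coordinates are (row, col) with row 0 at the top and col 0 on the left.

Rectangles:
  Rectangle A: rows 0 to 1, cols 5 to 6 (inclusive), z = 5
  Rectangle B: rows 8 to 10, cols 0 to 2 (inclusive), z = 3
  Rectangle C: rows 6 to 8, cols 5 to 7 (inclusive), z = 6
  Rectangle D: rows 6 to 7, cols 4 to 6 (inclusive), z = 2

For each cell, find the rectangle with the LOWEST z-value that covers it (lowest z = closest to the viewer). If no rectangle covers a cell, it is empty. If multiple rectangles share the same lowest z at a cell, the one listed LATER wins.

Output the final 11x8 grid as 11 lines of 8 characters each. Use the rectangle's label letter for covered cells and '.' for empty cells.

.....AA.
.....AA.
........
........
........
........
....DDDC
....DDDC
BBB..CCC
BBB.....
BBB.....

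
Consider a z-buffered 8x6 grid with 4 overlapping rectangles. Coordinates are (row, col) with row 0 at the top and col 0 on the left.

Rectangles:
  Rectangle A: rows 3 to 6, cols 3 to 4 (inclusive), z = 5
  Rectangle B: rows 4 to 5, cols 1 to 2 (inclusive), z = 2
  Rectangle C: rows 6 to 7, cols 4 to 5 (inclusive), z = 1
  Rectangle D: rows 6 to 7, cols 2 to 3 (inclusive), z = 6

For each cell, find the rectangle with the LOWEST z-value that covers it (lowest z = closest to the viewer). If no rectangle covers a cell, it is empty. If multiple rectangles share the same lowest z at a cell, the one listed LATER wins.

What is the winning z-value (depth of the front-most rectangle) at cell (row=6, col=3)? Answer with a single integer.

Check cell (6,3):
  A: rows 3-6 cols 3-4 z=5 -> covers; best now A (z=5)
  B: rows 4-5 cols 1-2 -> outside (row miss)
  C: rows 6-7 cols 4-5 -> outside (col miss)
  D: rows 6-7 cols 2-3 z=6 -> covers; best now A (z=5)
Winner: A at z=5

Answer: 5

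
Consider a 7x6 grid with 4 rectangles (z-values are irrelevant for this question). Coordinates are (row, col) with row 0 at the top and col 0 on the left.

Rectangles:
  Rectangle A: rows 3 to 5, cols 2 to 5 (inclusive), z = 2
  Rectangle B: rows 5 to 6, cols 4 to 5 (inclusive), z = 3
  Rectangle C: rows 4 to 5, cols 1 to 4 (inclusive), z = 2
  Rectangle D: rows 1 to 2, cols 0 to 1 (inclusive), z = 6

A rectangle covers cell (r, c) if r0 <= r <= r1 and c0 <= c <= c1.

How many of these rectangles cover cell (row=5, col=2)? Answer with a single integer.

Check cell (5,2):
  A: rows 3-5 cols 2-5 -> covers
  B: rows 5-6 cols 4-5 -> outside (col miss)
  C: rows 4-5 cols 1-4 -> covers
  D: rows 1-2 cols 0-1 -> outside (row miss)
Count covering = 2

Answer: 2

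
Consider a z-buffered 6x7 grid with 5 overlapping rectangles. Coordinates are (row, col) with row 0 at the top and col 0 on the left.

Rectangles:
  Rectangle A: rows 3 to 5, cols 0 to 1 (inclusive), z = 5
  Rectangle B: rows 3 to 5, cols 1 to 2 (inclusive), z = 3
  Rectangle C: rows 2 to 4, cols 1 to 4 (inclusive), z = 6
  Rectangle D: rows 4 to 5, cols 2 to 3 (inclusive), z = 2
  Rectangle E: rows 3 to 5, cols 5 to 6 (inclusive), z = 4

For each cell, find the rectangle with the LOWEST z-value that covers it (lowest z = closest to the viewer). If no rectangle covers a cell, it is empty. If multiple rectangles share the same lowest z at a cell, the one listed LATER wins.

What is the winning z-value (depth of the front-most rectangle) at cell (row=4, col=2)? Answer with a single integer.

Check cell (4,2):
  A: rows 3-5 cols 0-1 -> outside (col miss)
  B: rows 3-5 cols 1-2 z=3 -> covers; best now B (z=3)
  C: rows 2-4 cols 1-4 z=6 -> covers; best now B (z=3)
  D: rows 4-5 cols 2-3 z=2 -> covers; best now D (z=2)
  E: rows 3-5 cols 5-6 -> outside (col miss)
Winner: D at z=2

Answer: 2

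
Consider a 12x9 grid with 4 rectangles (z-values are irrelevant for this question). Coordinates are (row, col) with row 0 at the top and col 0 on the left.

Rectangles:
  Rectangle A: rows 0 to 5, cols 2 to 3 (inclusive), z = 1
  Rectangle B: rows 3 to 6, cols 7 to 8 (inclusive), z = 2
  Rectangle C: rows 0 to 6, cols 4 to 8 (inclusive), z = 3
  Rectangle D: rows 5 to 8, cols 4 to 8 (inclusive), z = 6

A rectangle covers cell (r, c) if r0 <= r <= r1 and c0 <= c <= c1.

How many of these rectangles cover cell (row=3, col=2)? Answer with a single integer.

Check cell (3,2):
  A: rows 0-5 cols 2-3 -> covers
  B: rows 3-6 cols 7-8 -> outside (col miss)
  C: rows 0-6 cols 4-8 -> outside (col miss)
  D: rows 5-8 cols 4-8 -> outside (row miss)
Count covering = 1

Answer: 1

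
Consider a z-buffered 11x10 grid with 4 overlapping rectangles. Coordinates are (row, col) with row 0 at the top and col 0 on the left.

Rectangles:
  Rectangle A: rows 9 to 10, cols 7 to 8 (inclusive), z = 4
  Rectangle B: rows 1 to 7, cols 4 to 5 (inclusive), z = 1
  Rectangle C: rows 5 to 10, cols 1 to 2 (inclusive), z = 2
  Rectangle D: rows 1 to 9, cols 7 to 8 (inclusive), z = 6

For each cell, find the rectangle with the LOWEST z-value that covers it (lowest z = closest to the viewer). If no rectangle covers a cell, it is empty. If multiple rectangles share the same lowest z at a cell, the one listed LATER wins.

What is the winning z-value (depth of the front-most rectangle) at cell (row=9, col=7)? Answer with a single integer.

Answer: 4

Derivation:
Check cell (9,7):
  A: rows 9-10 cols 7-8 z=4 -> covers; best now A (z=4)
  B: rows 1-7 cols 4-5 -> outside (row miss)
  C: rows 5-10 cols 1-2 -> outside (col miss)
  D: rows 1-9 cols 7-8 z=6 -> covers; best now A (z=4)
Winner: A at z=4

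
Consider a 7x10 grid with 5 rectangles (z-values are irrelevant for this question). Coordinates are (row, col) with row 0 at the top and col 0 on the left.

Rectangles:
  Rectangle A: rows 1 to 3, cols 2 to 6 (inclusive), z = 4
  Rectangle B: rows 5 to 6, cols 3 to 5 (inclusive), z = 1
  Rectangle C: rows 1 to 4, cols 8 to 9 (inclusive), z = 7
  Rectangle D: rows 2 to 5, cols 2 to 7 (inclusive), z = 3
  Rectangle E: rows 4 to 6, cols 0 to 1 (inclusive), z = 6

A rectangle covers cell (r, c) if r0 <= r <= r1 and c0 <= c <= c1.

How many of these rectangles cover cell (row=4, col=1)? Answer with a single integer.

Check cell (4,1):
  A: rows 1-3 cols 2-6 -> outside (row miss)
  B: rows 5-6 cols 3-5 -> outside (row miss)
  C: rows 1-4 cols 8-9 -> outside (col miss)
  D: rows 2-5 cols 2-7 -> outside (col miss)
  E: rows 4-6 cols 0-1 -> covers
Count covering = 1

Answer: 1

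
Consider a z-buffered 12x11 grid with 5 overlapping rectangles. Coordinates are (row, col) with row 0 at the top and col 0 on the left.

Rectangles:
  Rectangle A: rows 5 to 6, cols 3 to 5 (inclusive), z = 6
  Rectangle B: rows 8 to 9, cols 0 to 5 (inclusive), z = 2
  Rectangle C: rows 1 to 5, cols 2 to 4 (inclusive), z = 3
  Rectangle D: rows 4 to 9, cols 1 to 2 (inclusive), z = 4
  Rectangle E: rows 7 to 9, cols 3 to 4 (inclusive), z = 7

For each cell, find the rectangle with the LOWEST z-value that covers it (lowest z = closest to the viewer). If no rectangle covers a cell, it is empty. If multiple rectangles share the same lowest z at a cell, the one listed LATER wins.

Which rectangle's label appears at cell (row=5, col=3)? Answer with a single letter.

Answer: C

Derivation:
Check cell (5,3):
  A: rows 5-6 cols 3-5 z=6 -> covers; best now A (z=6)
  B: rows 8-9 cols 0-5 -> outside (row miss)
  C: rows 1-5 cols 2-4 z=3 -> covers; best now C (z=3)
  D: rows 4-9 cols 1-2 -> outside (col miss)
  E: rows 7-9 cols 3-4 -> outside (row miss)
Winner: C at z=3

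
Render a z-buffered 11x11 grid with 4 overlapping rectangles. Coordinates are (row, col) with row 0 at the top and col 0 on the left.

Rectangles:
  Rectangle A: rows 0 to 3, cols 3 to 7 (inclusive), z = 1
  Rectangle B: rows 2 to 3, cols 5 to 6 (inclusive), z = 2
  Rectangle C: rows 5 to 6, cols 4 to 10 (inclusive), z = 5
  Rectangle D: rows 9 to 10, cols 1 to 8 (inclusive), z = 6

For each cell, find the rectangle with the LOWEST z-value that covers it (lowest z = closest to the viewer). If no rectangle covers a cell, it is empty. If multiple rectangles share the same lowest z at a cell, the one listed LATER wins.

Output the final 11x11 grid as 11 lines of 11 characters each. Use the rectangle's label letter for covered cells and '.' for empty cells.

...AAAAA...
...AAAAA...
...AAAAA...
...AAAAA...
...........
....CCCCCCC
....CCCCCCC
...........
...........
.DDDDDDDD..
.DDDDDDDD..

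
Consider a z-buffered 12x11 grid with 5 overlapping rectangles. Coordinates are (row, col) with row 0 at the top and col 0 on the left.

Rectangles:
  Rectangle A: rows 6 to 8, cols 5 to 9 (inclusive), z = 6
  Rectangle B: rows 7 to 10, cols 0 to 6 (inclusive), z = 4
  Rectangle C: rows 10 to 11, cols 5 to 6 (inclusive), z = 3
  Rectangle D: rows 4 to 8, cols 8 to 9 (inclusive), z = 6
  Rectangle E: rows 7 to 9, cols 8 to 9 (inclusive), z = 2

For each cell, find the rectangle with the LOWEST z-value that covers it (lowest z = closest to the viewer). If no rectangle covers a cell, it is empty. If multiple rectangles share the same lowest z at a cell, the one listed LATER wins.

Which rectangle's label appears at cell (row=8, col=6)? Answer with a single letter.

Check cell (8,6):
  A: rows 6-8 cols 5-9 z=6 -> covers; best now A (z=6)
  B: rows 7-10 cols 0-6 z=4 -> covers; best now B (z=4)
  C: rows 10-11 cols 5-6 -> outside (row miss)
  D: rows 4-8 cols 8-9 -> outside (col miss)
  E: rows 7-9 cols 8-9 -> outside (col miss)
Winner: B at z=4

Answer: B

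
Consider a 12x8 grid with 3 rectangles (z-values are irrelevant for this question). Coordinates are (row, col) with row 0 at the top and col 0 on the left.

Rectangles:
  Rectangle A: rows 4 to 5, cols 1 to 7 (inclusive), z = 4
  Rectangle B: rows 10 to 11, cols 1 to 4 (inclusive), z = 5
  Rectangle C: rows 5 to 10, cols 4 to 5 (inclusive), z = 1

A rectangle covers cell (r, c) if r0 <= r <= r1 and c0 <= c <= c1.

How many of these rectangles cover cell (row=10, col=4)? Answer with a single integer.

Answer: 2

Derivation:
Check cell (10,4):
  A: rows 4-5 cols 1-7 -> outside (row miss)
  B: rows 10-11 cols 1-4 -> covers
  C: rows 5-10 cols 4-5 -> covers
Count covering = 2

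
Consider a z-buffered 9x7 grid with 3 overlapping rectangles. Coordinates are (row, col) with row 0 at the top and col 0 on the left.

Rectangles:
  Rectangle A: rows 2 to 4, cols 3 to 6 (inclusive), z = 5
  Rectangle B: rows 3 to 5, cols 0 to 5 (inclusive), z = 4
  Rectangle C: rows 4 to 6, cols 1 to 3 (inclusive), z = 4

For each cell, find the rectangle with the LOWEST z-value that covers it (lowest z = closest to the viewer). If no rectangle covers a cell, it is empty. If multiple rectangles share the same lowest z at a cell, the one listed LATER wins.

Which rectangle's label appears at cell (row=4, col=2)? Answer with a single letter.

Answer: C

Derivation:
Check cell (4,2):
  A: rows 2-4 cols 3-6 -> outside (col miss)
  B: rows 3-5 cols 0-5 z=4 -> covers; best now B (z=4)
  C: rows 4-6 cols 1-3 z=4 -> covers; best now C (z=4)
Winner: C at z=4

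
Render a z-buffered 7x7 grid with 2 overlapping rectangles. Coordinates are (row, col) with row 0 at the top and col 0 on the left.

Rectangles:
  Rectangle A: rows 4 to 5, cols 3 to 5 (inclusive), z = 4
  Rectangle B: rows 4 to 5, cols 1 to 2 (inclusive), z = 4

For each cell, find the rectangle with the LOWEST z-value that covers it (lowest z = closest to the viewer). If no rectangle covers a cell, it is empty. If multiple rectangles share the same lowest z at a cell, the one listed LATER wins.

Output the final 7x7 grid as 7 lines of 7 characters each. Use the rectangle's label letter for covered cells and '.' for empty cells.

.......
.......
.......
.......
.BBAAA.
.BBAAA.
.......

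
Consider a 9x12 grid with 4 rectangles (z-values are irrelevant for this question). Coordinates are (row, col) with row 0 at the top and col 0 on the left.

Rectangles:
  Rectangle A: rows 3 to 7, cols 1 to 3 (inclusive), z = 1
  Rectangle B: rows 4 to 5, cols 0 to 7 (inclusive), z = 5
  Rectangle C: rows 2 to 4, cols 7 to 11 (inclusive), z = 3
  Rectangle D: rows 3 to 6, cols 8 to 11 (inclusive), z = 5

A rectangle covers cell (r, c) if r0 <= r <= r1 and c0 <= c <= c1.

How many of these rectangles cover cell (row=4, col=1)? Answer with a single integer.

Answer: 2

Derivation:
Check cell (4,1):
  A: rows 3-7 cols 1-3 -> covers
  B: rows 4-5 cols 0-7 -> covers
  C: rows 2-4 cols 7-11 -> outside (col miss)
  D: rows 3-6 cols 8-11 -> outside (col miss)
Count covering = 2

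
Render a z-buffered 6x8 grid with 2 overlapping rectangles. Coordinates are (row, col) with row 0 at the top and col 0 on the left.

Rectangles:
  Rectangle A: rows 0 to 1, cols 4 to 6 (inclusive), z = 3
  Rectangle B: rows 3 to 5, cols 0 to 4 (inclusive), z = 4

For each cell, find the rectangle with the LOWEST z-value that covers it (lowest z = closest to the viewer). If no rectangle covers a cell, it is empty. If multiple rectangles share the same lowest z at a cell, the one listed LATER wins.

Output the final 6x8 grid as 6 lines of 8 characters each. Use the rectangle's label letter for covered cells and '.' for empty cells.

....AAA.
....AAA.
........
BBBBB...
BBBBB...
BBBBB...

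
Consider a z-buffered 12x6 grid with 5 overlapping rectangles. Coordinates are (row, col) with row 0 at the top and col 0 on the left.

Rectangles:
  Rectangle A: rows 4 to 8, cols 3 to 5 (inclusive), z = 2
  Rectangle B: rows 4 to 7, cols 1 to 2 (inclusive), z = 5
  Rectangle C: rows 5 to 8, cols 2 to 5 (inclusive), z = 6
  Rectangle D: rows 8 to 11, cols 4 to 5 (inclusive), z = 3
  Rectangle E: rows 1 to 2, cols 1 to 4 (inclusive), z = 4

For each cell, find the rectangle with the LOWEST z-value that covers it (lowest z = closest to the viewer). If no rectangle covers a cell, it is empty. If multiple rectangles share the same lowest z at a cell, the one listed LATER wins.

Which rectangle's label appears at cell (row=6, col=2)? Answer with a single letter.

Answer: B

Derivation:
Check cell (6,2):
  A: rows 4-8 cols 3-5 -> outside (col miss)
  B: rows 4-7 cols 1-2 z=5 -> covers; best now B (z=5)
  C: rows 5-8 cols 2-5 z=6 -> covers; best now B (z=5)
  D: rows 8-11 cols 4-5 -> outside (row miss)
  E: rows 1-2 cols 1-4 -> outside (row miss)
Winner: B at z=5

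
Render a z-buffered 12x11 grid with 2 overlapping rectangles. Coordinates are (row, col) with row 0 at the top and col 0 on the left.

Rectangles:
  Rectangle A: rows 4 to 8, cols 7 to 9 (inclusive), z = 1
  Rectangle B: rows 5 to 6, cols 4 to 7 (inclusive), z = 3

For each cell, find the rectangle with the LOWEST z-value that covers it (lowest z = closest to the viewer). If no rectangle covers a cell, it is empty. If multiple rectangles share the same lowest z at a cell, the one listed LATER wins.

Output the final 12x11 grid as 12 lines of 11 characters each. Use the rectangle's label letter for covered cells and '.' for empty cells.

...........
...........
...........
...........
.......AAA.
....BBBAAA.
....BBBAAA.
.......AAA.
.......AAA.
...........
...........
...........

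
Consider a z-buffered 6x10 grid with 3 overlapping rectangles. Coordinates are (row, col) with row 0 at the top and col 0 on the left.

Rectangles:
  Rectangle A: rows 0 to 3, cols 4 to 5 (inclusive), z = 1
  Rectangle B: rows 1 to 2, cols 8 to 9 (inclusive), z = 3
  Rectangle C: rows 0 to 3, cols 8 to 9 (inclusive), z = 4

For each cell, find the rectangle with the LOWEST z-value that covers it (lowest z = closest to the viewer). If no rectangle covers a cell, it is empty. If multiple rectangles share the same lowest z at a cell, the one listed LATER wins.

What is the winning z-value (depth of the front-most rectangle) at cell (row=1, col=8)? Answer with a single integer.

Check cell (1,8):
  A: rows 0-3 cols 4-5 -> outside (col miss)
  B: rows 1-2 cols 8-9 z=3 -> covers; best now B (z=3)
  C: rows 0-3 cols 8-9 z=4 -> covers; best now B (z=3)
Winner: B at z=3

Answer: 3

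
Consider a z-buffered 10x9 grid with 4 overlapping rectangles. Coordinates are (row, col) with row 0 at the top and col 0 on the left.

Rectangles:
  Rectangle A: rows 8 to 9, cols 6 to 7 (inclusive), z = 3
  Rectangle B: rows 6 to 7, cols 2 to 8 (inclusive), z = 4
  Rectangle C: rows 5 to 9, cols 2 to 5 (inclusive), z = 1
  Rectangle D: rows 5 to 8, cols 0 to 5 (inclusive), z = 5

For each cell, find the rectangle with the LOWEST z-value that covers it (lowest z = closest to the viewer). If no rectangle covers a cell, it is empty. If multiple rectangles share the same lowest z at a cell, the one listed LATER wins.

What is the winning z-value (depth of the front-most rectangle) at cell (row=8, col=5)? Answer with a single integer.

Answer: 1

Derivation:
Check cell (8,5):
  A: rows 8-9 cols 6-7 -> outside (col miss)
  B: rows 6-7 cols 2-8 -> outside (row miss)
  C: rows 5-9 cols 2-5 z=1 -> covers; best now C (z=1)
  D: rows 5-8 cols 0-5 z=5 -> covers; best now C (z=1)
Winner: C at z=1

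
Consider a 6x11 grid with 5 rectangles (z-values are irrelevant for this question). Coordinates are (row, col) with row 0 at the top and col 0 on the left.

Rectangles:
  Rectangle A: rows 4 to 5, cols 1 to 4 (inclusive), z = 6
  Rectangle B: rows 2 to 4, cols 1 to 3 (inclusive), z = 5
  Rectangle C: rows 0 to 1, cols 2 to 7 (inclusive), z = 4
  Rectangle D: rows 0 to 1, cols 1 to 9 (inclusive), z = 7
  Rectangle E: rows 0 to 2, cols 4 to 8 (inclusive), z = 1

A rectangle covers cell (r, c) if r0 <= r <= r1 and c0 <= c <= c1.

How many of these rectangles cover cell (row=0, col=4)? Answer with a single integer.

Check cell (0,4):
  A: rows 4-5 cols 1-4 -> outside (row miss)
  B: rows 2-4 cols 1-3 -> outside (row miss)
  C: rows 0-1 cols 2-7 -> covers
  D: rows 0-1 cols 1-9 -> covers
  E: rows 0-2 cols 4-8 -> covers
Count covering = 3

Answer: 3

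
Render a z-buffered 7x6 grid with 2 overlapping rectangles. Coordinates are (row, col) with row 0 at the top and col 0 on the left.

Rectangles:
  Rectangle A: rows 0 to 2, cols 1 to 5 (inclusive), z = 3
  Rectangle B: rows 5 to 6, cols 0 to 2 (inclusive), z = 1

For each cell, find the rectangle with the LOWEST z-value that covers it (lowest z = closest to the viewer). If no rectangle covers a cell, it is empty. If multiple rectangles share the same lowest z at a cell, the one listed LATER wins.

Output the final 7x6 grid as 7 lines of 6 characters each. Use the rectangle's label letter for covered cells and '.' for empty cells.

.AAAAA
.AAAAA
.AAAAA
......
......
BBB...
BBB...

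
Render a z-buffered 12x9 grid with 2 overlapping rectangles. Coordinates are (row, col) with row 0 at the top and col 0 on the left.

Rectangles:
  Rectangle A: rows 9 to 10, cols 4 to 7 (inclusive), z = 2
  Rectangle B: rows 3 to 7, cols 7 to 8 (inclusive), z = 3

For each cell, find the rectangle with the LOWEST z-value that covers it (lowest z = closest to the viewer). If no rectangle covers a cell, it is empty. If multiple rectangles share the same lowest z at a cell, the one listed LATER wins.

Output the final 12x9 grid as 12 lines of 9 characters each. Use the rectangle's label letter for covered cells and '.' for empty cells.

.........
.........
.........
.......BB
.......BB
.......BB
.......BB
.......BB
.........
....AAAA.
....AAAA.
.........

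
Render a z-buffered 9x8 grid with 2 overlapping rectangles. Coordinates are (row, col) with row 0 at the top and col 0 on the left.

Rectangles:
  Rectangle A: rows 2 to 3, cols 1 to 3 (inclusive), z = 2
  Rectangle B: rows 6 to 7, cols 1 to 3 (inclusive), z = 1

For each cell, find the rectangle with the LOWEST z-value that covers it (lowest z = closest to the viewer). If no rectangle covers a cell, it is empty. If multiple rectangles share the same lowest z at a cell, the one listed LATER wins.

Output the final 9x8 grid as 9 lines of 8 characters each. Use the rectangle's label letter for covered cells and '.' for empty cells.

........
........
.AAA....
.AAA....
........
........
.BBB....
.BBB....
........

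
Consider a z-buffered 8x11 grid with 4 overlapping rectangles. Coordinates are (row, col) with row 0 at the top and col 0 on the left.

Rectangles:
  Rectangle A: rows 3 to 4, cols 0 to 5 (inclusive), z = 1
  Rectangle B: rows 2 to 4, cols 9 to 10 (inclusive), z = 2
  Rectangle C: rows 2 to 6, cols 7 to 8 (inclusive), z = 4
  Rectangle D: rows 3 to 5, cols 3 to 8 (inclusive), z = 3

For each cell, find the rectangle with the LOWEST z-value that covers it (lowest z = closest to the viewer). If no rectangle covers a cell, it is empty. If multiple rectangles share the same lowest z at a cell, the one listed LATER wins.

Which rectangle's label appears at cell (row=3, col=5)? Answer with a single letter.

Check cell (3,5):
  A: rows 3-4 cols 0-5 z=1 -> covers; best now A (z=1)
  B: rows 2-4 cols 9-10 -> outside (col miss)
  C: rows 2-6 cols 7-8 -> outside (col miss)
  D: rows 3-5 cols 3-8 z=3 -> covers; best now A (z=1)
Winner: A at z=1

Answer: A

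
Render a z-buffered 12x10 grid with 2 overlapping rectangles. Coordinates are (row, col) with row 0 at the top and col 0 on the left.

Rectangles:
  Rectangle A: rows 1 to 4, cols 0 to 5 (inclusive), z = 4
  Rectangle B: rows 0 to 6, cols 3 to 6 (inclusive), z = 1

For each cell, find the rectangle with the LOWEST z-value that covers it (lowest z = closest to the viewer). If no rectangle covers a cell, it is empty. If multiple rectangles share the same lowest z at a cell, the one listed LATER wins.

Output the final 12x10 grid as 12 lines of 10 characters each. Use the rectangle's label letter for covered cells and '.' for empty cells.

...BBBB...
AAABBBB...
AAABBBB...
AAABBBB...
AAABBBB...
...BBBB...
...BBBB...
..........
..........
..........
..........
..........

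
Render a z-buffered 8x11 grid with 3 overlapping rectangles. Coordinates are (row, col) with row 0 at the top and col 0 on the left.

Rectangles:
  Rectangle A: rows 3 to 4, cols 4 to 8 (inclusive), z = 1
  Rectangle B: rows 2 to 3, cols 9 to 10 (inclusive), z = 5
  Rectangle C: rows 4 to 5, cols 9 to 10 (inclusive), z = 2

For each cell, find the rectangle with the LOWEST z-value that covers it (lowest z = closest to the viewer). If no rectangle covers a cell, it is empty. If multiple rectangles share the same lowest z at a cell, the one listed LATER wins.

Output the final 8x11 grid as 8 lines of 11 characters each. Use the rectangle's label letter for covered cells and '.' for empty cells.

...........
...........
.........BB
....AAAAABB
....AAAAACC
.........CC
...........
...........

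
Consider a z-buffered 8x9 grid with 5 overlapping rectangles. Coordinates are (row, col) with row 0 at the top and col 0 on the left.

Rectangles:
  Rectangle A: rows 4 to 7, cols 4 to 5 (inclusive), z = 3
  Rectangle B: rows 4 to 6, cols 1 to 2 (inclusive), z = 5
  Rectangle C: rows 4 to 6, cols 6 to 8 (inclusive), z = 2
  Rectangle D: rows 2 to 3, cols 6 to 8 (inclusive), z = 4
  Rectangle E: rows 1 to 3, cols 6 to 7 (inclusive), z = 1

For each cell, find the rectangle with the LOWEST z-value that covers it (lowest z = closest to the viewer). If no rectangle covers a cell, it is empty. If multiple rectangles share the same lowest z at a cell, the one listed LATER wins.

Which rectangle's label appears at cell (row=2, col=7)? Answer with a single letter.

Check cell (2,7):
  A: rows 4-7 cols 4-5 -> outside (row miss)
  B: rows 4-6 cols 1-2 -> outside (row miss)
  C: rows 4-6 cols 6-8 -> outside (row miss)
  D: rows 2-3 cols 6-8 z=4 -> covers; best now D (z=4)
  E: rows 1-3 cols 6-7 z=1 -> covers; best now E (z=1)
Winner: E at z=1

Answer: E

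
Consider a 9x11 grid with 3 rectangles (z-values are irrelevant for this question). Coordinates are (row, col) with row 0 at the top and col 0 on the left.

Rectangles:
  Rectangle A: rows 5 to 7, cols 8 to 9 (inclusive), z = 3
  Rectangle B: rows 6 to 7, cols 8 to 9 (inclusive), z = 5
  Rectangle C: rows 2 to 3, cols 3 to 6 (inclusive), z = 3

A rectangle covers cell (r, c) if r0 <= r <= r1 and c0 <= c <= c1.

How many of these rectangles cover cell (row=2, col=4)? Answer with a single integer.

Check cell (2,4):
  A: rows 5-7 cols 8-9 -> outside (row miss)
  B: rows 6-7 cols 8-9 -> outside (row miss)
  C: rows 2-3 cols 3-6 -> covers
Count covering = 1

Answer: 1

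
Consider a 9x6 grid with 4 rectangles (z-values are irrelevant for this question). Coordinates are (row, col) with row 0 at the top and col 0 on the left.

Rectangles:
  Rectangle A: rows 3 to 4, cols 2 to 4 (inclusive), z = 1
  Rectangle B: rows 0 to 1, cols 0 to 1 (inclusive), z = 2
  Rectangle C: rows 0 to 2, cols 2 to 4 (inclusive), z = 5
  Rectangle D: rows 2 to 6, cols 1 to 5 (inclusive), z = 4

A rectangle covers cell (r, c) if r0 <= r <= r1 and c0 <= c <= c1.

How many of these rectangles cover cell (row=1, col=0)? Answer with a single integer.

Answer: 1

Derivation:
Check cell (1,0):
  A: rows 3-4 cols 2-4 -> outside (row miss)
  B: rows 0-1 cols 0-1 -> covers
  C: rows 0-2 cols 2-4 -> outside (col miss)
  D: rows 2-6 cols 1-5 -> outside (row miss)
Count covering = 1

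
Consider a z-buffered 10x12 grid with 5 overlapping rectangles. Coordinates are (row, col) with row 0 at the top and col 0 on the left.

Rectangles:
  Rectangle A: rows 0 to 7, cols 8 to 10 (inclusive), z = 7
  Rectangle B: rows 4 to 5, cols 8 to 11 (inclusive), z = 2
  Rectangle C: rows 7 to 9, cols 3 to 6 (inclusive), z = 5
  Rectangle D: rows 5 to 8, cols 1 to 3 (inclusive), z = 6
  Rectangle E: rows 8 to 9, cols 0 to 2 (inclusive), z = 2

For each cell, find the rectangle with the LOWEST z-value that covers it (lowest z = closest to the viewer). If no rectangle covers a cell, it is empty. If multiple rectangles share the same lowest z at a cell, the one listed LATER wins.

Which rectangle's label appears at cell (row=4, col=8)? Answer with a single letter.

Answer: B

Derivation:
Check cell (4,8):
  A: rows 0-7 cols 8-10 z=7 -> covers; best now A (z=7)
  B: rows 4-5 cols 8-11 z=2 -> covers; best now B (z=2)
  C: rows 7-9 cols 3-6 -> outside (row miss)
  D: rows 5-8 cols 1-3 -> outside (row miss)
  E: rows 8-9 cols 0-2 -> outside (row miss)
Winner: B at z=2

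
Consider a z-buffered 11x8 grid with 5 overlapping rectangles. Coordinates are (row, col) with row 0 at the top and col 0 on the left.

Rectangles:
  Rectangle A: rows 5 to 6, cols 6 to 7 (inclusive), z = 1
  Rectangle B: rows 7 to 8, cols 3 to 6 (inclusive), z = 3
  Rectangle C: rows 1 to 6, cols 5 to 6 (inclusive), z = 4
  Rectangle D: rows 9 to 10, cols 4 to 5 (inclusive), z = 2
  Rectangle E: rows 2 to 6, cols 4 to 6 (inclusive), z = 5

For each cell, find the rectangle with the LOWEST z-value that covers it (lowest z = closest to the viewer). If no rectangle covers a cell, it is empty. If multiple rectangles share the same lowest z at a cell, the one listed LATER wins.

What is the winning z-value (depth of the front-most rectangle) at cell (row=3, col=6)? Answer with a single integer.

Check cell (3,6):
  A: rows 5-6 cols 6-7 -> outside (row miss)
  B: rows 7-8 cols 3-6 -> outside (row miss)
  C: rows 1-6 cols 5-6 z=4 -> covers; best now C (z=4)
  D: rows 9-10 cols 4-5 -> outside (row miss)
  E: rows 2-6 cols 4-6 z=5 -> covers; best now C (z=4)
Winner: C at z=4

Answer: 4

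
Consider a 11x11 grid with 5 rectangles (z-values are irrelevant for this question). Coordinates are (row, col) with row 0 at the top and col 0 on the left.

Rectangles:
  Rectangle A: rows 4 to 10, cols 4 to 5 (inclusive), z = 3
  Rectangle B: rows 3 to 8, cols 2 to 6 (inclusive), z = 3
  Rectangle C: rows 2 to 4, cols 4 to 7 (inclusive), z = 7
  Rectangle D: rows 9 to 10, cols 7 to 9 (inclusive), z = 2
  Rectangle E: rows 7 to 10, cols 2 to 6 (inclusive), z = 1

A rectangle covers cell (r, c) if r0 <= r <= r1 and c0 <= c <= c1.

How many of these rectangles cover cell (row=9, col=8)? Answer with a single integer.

Check cell (9,8):
  A: rows 4-10 cols 4-5 -> outside (col miss)
  B: rows 3-8 cols 2-6 -> outside (row miss)
  C: rows 2-4 cols 4-7 -> outside (row miss)
  D: rows 9-10 cols 7-9 -> covers
  E: rows 7-10 cols 2-6 -> outside (col miss)
Count covering = 1

Answer: 1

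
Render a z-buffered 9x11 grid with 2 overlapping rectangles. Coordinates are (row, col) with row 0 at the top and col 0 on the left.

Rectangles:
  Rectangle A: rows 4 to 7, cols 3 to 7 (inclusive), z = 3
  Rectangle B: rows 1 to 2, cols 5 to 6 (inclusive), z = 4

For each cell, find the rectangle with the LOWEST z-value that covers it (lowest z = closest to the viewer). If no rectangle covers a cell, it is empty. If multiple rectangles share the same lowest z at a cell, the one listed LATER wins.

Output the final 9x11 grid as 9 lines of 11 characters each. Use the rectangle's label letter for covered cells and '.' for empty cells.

...........
.....BB....
.....BB....
...........
...AAAAA...
...AAAAA...
...AAAAA...
...AAAAA...
...........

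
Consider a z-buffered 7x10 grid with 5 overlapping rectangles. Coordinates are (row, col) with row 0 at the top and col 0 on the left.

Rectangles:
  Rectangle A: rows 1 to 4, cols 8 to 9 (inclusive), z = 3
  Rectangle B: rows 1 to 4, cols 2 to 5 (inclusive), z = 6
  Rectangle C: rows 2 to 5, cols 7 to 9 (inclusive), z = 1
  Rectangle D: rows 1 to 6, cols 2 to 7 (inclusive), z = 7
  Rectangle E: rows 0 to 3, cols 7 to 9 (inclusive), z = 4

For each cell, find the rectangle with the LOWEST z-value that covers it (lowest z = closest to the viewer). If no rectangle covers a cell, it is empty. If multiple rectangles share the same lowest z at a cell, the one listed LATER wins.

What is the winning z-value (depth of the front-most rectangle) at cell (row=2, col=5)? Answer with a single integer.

Answer: 6

Derivation:
Check cell (2,5):
  A: rows 1-4 cols 8-9 -> outside (col miss)
  B: rows 1-4 cols 2-5 z=6 -> covers; best now B (z=6)
  C: rows 2-5 cols 7-9 -> outside (col miss)
  D: rows 1-6 cols 2-7 z=7 -> covers; best now B (z=6)
  E: rows 0-3 cols 7-9 -> outside (col miss)
Winner: B at z=6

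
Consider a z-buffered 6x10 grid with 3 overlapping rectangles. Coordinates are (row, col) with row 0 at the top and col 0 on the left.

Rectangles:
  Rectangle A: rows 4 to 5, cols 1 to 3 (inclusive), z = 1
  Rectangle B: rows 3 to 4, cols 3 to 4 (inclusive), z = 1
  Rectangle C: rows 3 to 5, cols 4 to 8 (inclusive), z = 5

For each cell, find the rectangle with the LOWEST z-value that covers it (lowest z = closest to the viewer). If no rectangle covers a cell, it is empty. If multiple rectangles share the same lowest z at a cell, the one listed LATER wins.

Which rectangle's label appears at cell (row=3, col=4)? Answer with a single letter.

Check cell (3,4):
  A: rows 4-5 cols 1-3 -> outside (row miss)
  B: rows 3-4 cols 3-4 z=1 -> covers; best now B (z=1)
  C: rows 3-5 cols 4-8 z=5 -> covers; best now B (z=1)
Winner: B at z=1

Answer: B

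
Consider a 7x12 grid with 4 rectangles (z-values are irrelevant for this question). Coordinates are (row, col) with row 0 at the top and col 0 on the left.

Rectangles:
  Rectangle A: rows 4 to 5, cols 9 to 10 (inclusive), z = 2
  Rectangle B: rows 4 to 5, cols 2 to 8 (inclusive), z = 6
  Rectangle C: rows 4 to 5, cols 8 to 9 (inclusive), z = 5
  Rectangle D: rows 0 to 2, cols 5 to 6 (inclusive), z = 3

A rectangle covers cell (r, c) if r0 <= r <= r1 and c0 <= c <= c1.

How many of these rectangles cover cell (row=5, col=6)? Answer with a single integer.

Check cell (5,6):
  A: rows 4-5 cols 9-10 -> outside (col miss)
  B: rows 4-5 cols 2-8 -> covers
  C: rows 4-5 cols 8-9 -> outside (col miss)
  D: rows 0-2 cols 5-6 -> outside (row miss)
Count covering = 1

Answer: 1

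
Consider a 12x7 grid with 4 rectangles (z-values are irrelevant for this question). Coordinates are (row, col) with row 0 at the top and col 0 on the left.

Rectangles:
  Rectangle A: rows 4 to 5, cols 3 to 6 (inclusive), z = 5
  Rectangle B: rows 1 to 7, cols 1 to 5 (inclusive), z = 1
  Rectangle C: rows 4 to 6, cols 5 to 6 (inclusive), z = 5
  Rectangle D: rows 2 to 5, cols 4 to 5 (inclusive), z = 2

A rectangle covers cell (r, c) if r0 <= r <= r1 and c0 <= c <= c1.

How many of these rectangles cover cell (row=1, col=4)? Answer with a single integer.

Answer: 1

Derivation:
Check cell (1,4):
  A: rows 4-5 cols 3-6 -> outside (row miss)
  B: rows 1-7 cols 1-5 -> covers
  C: rows 4-6 cols 5-6 -> outside (row miss)
  D: rows 2-5 cols 4-5 -> outside (row miss)
Count covering = 1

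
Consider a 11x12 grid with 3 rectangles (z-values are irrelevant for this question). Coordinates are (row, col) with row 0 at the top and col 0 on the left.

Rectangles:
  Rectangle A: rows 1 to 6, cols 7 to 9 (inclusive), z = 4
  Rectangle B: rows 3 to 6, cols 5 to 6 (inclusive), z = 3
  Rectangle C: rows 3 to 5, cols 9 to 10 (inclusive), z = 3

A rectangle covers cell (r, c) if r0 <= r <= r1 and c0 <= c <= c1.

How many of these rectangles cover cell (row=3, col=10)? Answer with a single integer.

Check cell (3,10):
  A: rows 1-6 cols 7-9 -> outside (col miss)
  B: rows 3-6 cols 5-6 -> outside (col miss)
  C: rows 3-5 cols 9-10 -> covers
Count covering = 1

Answer: 1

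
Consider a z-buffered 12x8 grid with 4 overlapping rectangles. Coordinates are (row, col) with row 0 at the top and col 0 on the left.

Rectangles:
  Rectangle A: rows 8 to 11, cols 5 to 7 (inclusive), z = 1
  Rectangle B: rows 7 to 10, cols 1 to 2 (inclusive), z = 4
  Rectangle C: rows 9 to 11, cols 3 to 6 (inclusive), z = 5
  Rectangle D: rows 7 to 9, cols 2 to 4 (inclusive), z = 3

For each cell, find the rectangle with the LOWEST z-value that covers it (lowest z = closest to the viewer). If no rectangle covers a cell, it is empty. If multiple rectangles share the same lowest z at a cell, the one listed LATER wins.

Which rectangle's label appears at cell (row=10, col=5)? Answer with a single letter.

Check cell (10,5):
  A: rows 8-11 cols 5-7 z=1 -> covers; best now A (z=1)
  B: rows 7-10 cols 1-2 -> outside (col miss)
  C: rows 9-11 cols 3-6 z=5 -> covers; best now A (z=1)
  D: rows 7-9 cols 2-4 -> outside (row miss)
Winner: A at z=1

Answer: A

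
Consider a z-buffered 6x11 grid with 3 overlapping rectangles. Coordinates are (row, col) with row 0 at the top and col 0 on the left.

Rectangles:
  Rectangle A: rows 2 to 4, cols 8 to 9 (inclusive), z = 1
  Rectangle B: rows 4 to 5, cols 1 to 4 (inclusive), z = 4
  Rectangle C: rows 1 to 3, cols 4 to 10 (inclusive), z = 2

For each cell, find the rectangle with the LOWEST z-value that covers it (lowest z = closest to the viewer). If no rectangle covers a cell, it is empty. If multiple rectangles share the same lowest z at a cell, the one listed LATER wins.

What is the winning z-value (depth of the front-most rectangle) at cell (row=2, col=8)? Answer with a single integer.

Answer: 1

Derivation:
Check cell (2,8):
  A: rows 2-4 cols 8-9 z=1 -> covers; best now A (z=1)
  B: rows 4-5 cols 1-4 -> outside (row miss)
  C: rows 1-3 cols 4-10 z=2 -> covers; best now A (z=1)
Winner: A at z=1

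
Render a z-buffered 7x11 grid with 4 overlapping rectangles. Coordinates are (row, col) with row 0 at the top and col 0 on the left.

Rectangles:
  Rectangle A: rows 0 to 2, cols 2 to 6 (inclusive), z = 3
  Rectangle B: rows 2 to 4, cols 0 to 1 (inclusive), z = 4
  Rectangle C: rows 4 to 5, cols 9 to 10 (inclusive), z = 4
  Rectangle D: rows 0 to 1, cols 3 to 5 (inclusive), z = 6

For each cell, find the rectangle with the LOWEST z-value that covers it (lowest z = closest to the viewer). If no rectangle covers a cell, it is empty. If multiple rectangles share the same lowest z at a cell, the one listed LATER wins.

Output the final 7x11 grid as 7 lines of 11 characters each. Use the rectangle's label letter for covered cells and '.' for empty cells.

..AAAAA....
..AAAAA....
BBAAAAA....
BB.........
BB.......CC
.........CC
...........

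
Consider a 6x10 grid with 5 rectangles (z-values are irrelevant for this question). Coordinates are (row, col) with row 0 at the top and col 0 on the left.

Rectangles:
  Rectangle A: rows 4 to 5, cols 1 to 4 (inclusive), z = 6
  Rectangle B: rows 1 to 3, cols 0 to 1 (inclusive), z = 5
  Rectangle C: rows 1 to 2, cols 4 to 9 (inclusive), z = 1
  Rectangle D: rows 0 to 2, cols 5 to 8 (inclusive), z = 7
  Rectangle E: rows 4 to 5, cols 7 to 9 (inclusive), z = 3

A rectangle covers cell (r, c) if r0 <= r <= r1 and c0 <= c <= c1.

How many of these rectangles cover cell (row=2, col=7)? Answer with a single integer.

Answer: 2

Derivation:
Check cell (2,7):
  A: rows 4-5 cols 1-4 -> outside (row miss)
  B: rows 1-3 cols 0-1 -> outside (col miss)
  C: rows 1-2 cols 4-9 -> covers
  D: rows 0-2 cols 5-8 -> covers
  E: rows 4-5 cols 7-9 -> outside (row miss)
Count covering = 2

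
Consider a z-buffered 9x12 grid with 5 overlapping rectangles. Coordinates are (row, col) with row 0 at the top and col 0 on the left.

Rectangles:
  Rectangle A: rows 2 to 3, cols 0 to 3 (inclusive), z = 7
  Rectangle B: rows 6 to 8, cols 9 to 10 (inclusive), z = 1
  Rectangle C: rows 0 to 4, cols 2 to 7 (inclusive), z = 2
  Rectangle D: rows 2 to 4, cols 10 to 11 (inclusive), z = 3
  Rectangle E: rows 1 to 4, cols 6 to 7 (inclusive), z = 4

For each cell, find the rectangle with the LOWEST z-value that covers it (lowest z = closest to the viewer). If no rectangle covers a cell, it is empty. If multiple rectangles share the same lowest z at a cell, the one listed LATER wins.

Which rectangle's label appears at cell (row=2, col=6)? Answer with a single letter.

Check cell (2,6):
  A: rows 2-3 cols 0-3 -> outside (col miss)
  B: rows 6-8 cols 9-10 -> outside (row miss)
  C: rows 0-4 cols 2-7 z=2 -> covers; best now C (z=2)
  D: rows 2-4 cols 10-11 -> outside (col miss)
  E: rows 1-4 cols 6-7 z=4 -> covers; best now C (z=2)
Winner: C at z=2

Answer: C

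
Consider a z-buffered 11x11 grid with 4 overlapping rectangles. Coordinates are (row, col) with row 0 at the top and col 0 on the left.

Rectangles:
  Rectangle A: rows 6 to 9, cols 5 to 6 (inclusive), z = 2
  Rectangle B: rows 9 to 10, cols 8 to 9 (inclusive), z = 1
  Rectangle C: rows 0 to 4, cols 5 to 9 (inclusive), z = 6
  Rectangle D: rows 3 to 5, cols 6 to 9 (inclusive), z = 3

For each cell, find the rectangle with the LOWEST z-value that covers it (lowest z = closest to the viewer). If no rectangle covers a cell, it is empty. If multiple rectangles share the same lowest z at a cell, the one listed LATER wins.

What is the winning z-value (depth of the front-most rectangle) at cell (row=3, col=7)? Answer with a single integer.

Answer: 3

Derivation:
Check cell (3,7):
  A: rows 6-9 cols 5-6 -> outside (row miss)
  B: rows 9-10 cols 8-9 -> outside (row miss)
  C: rows 0-4 cols 5-9 z=6 -> covers; best now C (z=6)
  D: rows 3-5 cols 6-9 z=3 -> covers; best now D (z=3)
Winner: D at z=3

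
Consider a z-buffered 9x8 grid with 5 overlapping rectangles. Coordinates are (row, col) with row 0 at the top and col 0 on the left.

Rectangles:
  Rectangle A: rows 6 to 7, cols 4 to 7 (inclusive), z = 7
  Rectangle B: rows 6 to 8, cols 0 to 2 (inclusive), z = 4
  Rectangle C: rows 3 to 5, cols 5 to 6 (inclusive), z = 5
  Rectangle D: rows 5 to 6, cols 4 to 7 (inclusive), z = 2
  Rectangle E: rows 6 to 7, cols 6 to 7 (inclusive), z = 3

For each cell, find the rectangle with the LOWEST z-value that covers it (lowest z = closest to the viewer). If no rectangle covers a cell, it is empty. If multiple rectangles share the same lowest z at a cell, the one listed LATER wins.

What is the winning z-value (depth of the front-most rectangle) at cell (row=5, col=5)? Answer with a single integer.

Answer: 2

Derivation:
Check cell (5,5):
  A: rows 6-7 cols 4-7 -> outside (row miss)
  B: rows 6-8 cols 0-2 -> outside (row miss)
  C: rows 3-5 cols 5-6 z=5 -> covers; best now C (z=5)
  D: rows 5-6 cols 4-7 z=2 -> covers; best now D (z=2)
  E: rows 6-7 cols 6-7 -> outside (row miss)
Winner: D at z=2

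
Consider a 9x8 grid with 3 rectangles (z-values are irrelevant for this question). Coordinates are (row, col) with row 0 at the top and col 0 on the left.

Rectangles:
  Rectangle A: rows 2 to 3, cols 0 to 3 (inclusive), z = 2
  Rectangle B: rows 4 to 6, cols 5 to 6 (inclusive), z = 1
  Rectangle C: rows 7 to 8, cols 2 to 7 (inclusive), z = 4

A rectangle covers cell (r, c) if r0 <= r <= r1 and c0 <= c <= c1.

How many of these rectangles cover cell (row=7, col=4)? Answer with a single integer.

Answer: 1

Derivation:
Check cell (7,4):
  A: rows 2-3 cols 0-3 -> outside (row miss)
  B: rows 4-6 cols 5-6 -> outside (row miss)
  C: rows 7-8 cols 2-7 -> covers
Count covering = 1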